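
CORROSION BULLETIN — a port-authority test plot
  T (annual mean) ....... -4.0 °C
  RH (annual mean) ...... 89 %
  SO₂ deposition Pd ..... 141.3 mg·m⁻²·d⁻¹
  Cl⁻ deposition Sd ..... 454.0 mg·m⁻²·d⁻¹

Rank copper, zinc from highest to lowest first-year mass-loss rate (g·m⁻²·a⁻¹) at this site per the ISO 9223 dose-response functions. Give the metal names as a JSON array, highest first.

copper: T≤10 °C ⇒ hinge +0.126·(-4.0−10) = -1.7640
  SO₂ term: 0.0053·141.3^0.26·exp(0.059·89-1.7640) = 0.6276
  Sd branch = 0.01025·Sd^0.27·e^(0.036·RH+0.049·T) = 1.083 μm/a
  r_corr = 0.6276 + 1.083 = 1.71 μm/a
  mass loss = 1.71 μm/a × 8.96 g/cm³ = 15.32 g·m⁻²·a⁻¹
zinc: T≤10 °C ⇒ hinge +0.038·(-4.0−10) = -0.5320
  Pd branch = 0.0129·Pd^0.44·e^(0.046·RH+f) = 4.014 μm/a
  Cl⁻ term: 0.0175·454.0^0.57·exp(0.008·89+0.085·-4.0) = 0.8301
  r_corr = 4.014 + 0.8301 = 4.844 μm/a
  mass loss = 4.844 μm/a × 7.14 g/cm³ = 34.59 g·m⁻²·a⁻¹
Ordering by g·m⁻²·a⁻¹: zinc (34.6) > copper (15.3)

["zinc", "copper"]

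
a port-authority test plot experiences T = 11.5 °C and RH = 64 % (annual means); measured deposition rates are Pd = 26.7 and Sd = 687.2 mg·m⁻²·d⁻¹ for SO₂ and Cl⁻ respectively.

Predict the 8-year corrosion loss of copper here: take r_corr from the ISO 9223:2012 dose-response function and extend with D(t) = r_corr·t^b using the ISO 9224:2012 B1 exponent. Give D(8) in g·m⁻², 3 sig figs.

copper: f(T) = -0.080·(T−10) [T>10 °C] = -0.1200
  sulphur-dioxide contribution → 0.4819 μm/a
  chloride contribution → 1.052 μm/a
  total first-year rate 1.534 μm/a
ISO 9224: D(t) = r_corr · t^b with b = 0.667 (copper, B1)
  D(8) = 1.534 × 8^0.667 = 1.534 × 4.003 = 6.14 μm
  Mass loss = 6.14 μm × 8.96 g/cm³ = 55.02 g·m⁻²

D(8) = 55.0 g·m⁻²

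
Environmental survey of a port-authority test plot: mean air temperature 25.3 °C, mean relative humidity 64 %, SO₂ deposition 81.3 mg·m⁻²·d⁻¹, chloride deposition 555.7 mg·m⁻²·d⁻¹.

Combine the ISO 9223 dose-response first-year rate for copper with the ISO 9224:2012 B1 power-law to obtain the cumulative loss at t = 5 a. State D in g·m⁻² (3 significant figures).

copper: f(T) = -0.080·(T−10) [T>10 °C] = -1.2240
  sulphur-dioxide contribution → 0.2134 μm/a
  chloride contribution → 1.954 μm/a
  total first-year rate 2.167 μm/a
Long-term exponent b (ISO 9224 Table 2, B1) = 0.667
  D(5) = 2.167 × 5^0.667 = 2.167 × 2.926 = 6.34 μm
  Mass loss = 6.34 μm × 8.96 g/cm³ = 56.8 g·m⁻²

D(5) = 56.8 g·m⁻²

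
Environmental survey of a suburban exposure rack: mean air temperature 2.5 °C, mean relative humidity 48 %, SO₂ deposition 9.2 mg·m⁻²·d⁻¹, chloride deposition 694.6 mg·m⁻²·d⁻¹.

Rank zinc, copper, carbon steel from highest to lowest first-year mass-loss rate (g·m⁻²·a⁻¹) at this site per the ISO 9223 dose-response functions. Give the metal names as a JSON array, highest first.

["carbon steel", "zinc", "copper"]

zinc: T≤10 °C ⇒ hinge +0.038·(2.5−10) = -0.2850
  Pd branch = 0.0129·Pd^0.44·e^(0.046·RH+f) = 0.2343 μm/a
  Sd branch = 0.0175·Sd^0.57·e^(0.008·RH+0.085·T) = 1.324 μm/a
  sum: 0.2343 + 1.324 → r_corr = 1.558 μm/a
  mass loss = 1.558 μm/a × 7.14 g/cm³ = 11.13 g·m⁻²·a⁻¹
copper: temperature factor f = +0.126·(-7.5) = -0.9450
  Pd branch = 0.0053·Pd^0.26·e^(0.059·RH+f) = 0.06228 μm/a
  Sd branch = 0.01025·Sd^0.27·e^(0.036·RH+0.049·T) = 0.3816 μm/a
  r_corr = 0.06228 + 0.3816 = 0.4439 μm/a
  mass loss = 0.4439 μm/a × 8.96 g/cm³ = 3.978 g·m⁻²·a⁻¹
carbon steel: f(T) = +0.150·(T−10) [T≤10 °C] = -1.1250
  SO₂ term: 1.77·9.2^0.52·exp(0.02·48-1.1250) = 4.759
  Cl⁻ term: 0.102·694.6^0.62·exp(0.033·48+0.04·2.5) = 31.76
  r_corr = 4.759 + 31.76 = 36.51 μm/a
  mass loss = 36.51 μm/a × 7.85 g/cm³ = 286.6 g·m⁻²·a⁻¹
Ordering by g·m⁻²·a⁻¹: carbon steel (287) > zinc (11.1) > copper (3.98)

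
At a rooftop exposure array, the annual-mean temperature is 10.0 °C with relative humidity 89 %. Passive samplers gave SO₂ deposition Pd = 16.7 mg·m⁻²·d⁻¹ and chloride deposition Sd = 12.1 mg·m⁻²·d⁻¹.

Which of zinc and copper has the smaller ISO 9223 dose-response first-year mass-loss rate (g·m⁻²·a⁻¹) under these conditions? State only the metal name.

zinc

zinc: f(T) = +0.038·(T−10) [T≤10 °C] = +0.0000
  sulphur-dioxide contribution → 2.67 μm/a
  chloride contribution → 0.3456 μm/a
  ⇒ r_corr(zinc) = 3.016 μm/a
  mass loss = 3.016 μm/a × 7.14 g/cm³ = 21.53 g·m⁻²·a⁻¹
copper: f(T) = +0.126·(T−10) [T≤10 °C] = +0.0000
  sulphur-dioxide contribution → 2.102 μm/a
  chloride contribution → 0.8079 μm/a
  total first-year rate 2.91 μm/a
  mass loss = 2.91 μm/a × 8.96 g/cm³ = 26.07 g·m⁻²·a⁻¹
Ordering by g·m⁻²·a⁻¹: copper (26.1) > zinc (21.5)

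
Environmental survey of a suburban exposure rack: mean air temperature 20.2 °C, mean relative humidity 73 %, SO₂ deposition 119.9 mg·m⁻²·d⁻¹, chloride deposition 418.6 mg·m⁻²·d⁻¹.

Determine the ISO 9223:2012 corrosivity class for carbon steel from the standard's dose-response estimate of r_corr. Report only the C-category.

C5

carbon steel: f(T) = -0.054·(T−10) [T>10 °C] = -0.5508
  Pd branch = 1.77·Pd^0.52·e^(0.02·RH+f) = 52.94 μm/a
  Cl⁻ term: 0.102·418.6^0.62·exp(0.033·73+0.04·20.2) = 107.5
  r_corr = 52.94 + 107.5 = 160.4 μm/a
160 μm/a falls in (80, 200] for carbon steel → category C5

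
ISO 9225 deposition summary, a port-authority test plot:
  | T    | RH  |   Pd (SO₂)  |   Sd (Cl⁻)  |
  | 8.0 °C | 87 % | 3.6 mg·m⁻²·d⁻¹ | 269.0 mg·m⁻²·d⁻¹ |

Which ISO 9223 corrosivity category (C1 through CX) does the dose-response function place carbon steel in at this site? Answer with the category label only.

C5

carbon steel: T≤10 °C ⇒ hinge +0.150·(8.0−10) = -0.3000
  Pd branch = 1.77·Pd^0.52·e^(0.02·RH+f) = 14.54 μm/a
  Sd branch = 0.102·Sd^0.62·e^(0.033·RH+0.04·T) = 79.59 μm/a
  sum: 14.54 + 79.59 → r_corr = 94.14 μm/a
94.1 μm/a falls in (80, 200] for carbon steel → category C5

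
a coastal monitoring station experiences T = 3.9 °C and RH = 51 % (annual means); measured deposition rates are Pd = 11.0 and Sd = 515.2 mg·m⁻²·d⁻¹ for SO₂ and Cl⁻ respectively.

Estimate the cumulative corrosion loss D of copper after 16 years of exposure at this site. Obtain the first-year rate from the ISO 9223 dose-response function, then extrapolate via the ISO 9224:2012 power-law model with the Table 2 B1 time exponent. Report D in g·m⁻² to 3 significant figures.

D(16) = 29.2 g·m⁻²

copper: T≤10 °C ⇒ hinge +0.126·(3.9−10) = -0.7686
  SO₂ term: 0.0053·11.0^0.26·exp(0.059·51-0.7686) = 0.0929
  Sd branch = 0.01025·Sd^0.27·e^(0.036·RH+0.049·T) = 0.4201 μm/a
  r_corr = 0.0929 + 0.4201 = 0.513 μm/a
Power-law: D(16) = r_corr · 16^0.667
  D(16) = 0.513 × 16^0.667 = 0.513 × 6.355 = 3.26 μm
  Mass loss = 3.26 μm × 8.96 g/cm³ = 29.21 g·m⁻²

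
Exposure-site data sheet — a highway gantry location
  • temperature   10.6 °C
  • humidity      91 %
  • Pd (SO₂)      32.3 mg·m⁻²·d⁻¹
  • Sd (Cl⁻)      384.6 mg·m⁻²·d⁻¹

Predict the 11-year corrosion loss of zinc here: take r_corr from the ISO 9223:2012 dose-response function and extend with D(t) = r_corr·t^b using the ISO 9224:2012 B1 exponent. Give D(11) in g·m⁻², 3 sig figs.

zinc: T>10 °C ⇒ hinge -0.071·(10.6−10) = -0.0426
  SO₂ term: 0.0129·32.3^0.44·exp(0.046·91-0.0426) = 3.751
  Cl⁻ term: 0.0175·384.6^0.57·exp(0.008·91+0.085·10.6) = 2.654
  r_corr = 3.751 + 2.654 = 6.405 μm/a
ISO 9224: D(t) = r_corr · t^b with b = 0.813 (zinc, B1)
  D(11) = 6.405 × 11^0.813 = 6.405 × 7.025 = 45 μm
  Mass loss = 45 μm × 7.14 g/cm³ = 321.3 g·m⁻²

D(11) = 321 g·m⁻²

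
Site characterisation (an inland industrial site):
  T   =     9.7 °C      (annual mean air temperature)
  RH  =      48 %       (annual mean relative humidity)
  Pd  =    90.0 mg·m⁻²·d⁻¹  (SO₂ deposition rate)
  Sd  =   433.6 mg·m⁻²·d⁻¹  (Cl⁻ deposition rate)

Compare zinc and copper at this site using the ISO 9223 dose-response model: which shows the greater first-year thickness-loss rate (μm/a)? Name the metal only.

zinc

zinc: temperature factor f = +0.038·(-0.3) = -0.0114
  SO₂ term: 0.0129·90.0^0.44·exp(0.046·48-0.0114) = 0.8403
  Sd branch = 0.0175·Sd^0.57·e^(0.008·RH+0.085·T) = 1.866 μm/a
  r_corr = 0.8403 + 1.866 = 2.707 μm/a
copper: temperature factor f = +0.126·(-0.3) = -0.0378
  SO₂ term: 0.0053·90.0^0.26·exp(0.059·48-0.0378) = 0.2792
  Sd branch = 0.01025·Sd^0.27·e^(0.036·RH+0.049·T) = 0.4782 μm/a
  sum: 0.2792 + 0.4782 → r_corr = 0.7574 μm/a
Ordering by μm/a: zinc (2.71) > copper (0.757)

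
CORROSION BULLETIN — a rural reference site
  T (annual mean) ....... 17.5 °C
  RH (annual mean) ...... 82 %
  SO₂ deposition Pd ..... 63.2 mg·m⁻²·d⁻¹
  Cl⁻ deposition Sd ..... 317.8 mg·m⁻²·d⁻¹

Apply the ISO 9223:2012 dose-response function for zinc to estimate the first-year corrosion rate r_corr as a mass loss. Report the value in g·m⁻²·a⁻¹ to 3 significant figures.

r_corr = 43.0 g·m⁻²·a⁻¹

zinc: T>10 °C ⇒ hinge -0.071·(17.5−10) = -0.5325
  SO₂ term: 0.0129·63.2^0.44·exp(0.046·82-0.5325) = 2.041
  Sd branch = 0.0175·Sd^0.57·e^(0.008·RH+0.085·T) = 3.983 μm/a
  sum: 2.041 + 3.983 → r_corr = 6.023 μm/a
Convert to mass loss: 6.023 μm/a × 7.14 g/cm³ = 43.01 g·m⁻²·a⁻¹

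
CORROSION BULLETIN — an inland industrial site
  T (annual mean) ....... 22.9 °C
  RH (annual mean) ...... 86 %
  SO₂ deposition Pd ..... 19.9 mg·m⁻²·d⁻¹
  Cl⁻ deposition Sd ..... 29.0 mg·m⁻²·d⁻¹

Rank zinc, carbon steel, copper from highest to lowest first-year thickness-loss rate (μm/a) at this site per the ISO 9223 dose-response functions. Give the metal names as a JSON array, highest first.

["carbon steel", "zinc", "copper"]

zinc: temperature factor f = -0.071·(12.9) = -0.9159
  Pd branch = 0.0129·Pd^0.44·e^(0.046·RH+f) = 1.006 μm/a
  Sd branch = 0.0175·Sd^0.57·e^(0.008·RH+0.085·T) = 1.662 μm/a
  r_corr = 1.006 + 1.662 = 2.668 μm/a
carbon steel: T>10 °C ⇒ hinge -0.054·(22.9−10) = -0.6966
  Pd branch = 1.77·Pd^0.52·e^(0.02·RH+f) = 23.33 μm/a
  Cl⁻ term: 0.102·29.0^0.62·exp(0.033·86+0.04·22.9) = 35.13
  r_corr = 23.33 + 35.13 = 58.45 μm/a
copper: T>10 °C ⇒ hinge -0.080·(22.9−10) = -1.0320
  Pd branch = 0.0053·Pd^0.26·e^(0.059·RH+f) = 0.6567 μm/a
  Cl⁻ term: 0.01025·29.0^0.27·exp(0.036·86+0.049·22.9) = 1.728
  sum: 0.6567 + 1.728 → r_corr = 2.384 μm/a
Ordering by μm/a: carbon steel (58.5) > zinc (2.67) > copper (2.38)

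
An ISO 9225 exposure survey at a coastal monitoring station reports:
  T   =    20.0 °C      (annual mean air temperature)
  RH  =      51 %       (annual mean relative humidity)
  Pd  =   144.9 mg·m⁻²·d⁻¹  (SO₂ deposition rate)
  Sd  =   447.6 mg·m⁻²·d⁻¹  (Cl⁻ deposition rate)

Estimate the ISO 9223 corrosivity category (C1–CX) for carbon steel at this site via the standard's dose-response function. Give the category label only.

C5

carbon steel: f(T) = -0.054·(T−10) [T>10 °C] = -0.5400
  SO₂ term: 1.77·144.9^0.52·exp(0.02·51-0.5400) = 38.04
  Sd branch = 0.102·Sd^0.62·e^(0.033·RH+0.04·T) = 53.77 μm/a
  sum: 38.04 + 53.77 → r_corr = 91.8 μm/a
ISO 9223 Table 2 (carbon steel): 80 < 91.8 ≤ 200 μm/a ⇒ C5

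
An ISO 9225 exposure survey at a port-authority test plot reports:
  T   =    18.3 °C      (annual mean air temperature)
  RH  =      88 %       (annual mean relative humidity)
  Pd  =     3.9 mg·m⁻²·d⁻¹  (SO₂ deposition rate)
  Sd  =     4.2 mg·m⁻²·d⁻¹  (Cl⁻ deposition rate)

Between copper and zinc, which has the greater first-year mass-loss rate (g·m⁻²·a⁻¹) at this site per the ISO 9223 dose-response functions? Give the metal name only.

copper: f(T) = -0.080·(T−10) [T>10 °C] = -0.6640
  sulphur-dioxide contribution → 0.6989 μm/a
  chloride contribution → 0.8796 μm/a
  ⇒ r_corr(copper) = 1.579 μm/a
  mass loss = 1.579 μm/a × 8.96 g/cm³ = 14.14 g·m⁻²·a⁻¹
zinc: T>10 °C ⇒ hinge -0.071·(18.3−10) = -0.5893
  sulphur-dioxide contribution → 0.746 μm/a
  chloride contribution → 0.3798 μm/a
  ⇒ r_corr(zinc) = 1.126 μm/a
  mass loss = 1.126 μm/a × 7.14 g/cm³ = 8.039 g·m⁻²·a⁻¹
Ordering by g·m⁻²·a⁻¹: copper (14.1) > zinc (8.04)

copper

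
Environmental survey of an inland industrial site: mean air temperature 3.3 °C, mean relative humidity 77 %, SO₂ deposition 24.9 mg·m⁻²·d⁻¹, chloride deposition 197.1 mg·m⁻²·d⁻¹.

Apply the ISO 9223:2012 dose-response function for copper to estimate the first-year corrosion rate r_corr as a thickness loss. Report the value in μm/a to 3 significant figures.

r_corr = 1.30 μm/a

copper: temperature factor f = +0.126·(-6.7) = -0.8442
  sulphur-dioxide contribution → 0.4939 μm/a
  chloride contribution → 0.8024 μm/a
  total first-year rate 1.296 μm/a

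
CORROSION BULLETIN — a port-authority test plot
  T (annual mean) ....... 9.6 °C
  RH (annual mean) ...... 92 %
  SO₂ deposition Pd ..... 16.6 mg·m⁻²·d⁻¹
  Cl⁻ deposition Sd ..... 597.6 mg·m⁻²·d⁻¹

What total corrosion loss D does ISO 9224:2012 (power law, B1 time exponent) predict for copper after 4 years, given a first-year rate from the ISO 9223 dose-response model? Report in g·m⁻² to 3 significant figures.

D(4) = 111 g·m⁻²

copper: T≤10 °C ⇒ hinge +0.126·(9.6−10) = -0.0504
  Pd branch = 0.0053·Pd^0.26·e^(0.059·RH+f) = 2.382 μm/a
  Cl⁻ term: 0.01025·597.6^0.27·exp(0.036·92+0.049·9.6) = 2.529
  sum: 2.382 + 2.529 → r_corr = 4.912 μm/a
ISO 9224: D(t) = r_corr · t^b with b = 0.667 (copper, B1)
  D(4) = 4.912 × 4^0.667 = 4.912 × 2.521 = 12.38 μm
  Mass loss = 12.38 μm × 8.96 g/cm³ = 110.9 g·m⁻²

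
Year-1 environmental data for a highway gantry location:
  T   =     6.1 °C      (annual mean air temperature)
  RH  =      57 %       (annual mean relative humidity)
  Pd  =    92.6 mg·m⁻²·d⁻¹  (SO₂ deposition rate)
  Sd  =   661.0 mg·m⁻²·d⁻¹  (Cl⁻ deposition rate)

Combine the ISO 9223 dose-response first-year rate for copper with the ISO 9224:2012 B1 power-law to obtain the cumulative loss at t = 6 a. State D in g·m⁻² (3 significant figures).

D(6) = 27.4 g·m⁻²

copper: T≤10 °C ⇒ hinge +0.126·(6.1−10) = -0.4914
  Pd branch = 0.0053·Pd^0.26·e^(0.059·RH+f) = 0.3039 μm/a
  Sd branch = 0.01025·Sd^0.27·e^(0.036·RH+0.049·T) = 0.6211 μm/a
  r_corr = 0.3039 + 0.6211 = 0.925 μm/a
Power-law: D(6) = r_corr · 6^0.667
  D(6) = 0.925 × 6^0.667 = 0.925 × 3.304 = 3.056 μm
  Mass loss = 3.056 μm × 8.96 g/cm³ = 27.38 g·m⁻²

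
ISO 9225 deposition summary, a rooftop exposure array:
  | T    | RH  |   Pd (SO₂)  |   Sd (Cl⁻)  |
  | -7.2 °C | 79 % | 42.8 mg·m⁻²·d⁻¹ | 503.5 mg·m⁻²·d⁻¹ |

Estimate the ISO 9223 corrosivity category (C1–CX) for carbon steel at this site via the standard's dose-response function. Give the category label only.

C4

carbon steel: f(T) = +0.150·(T−10) [T≤10 °C] = -2.5800
  SO₂ term: 1.77·42.8^0.52·exp(0.02·79-2.5800) = 4.592
  Sd branch = 0.102·Sd^0.62·e^(0.033·RH+0.04·T) = 49.09 μm/a
  sum: 4.592 + 49.09 → r_corr = 53.68 μm/a
ISO 9223 Table 2 (carbon steel): 50 < 53.7 ≤ 80 μm/a ⇒ C4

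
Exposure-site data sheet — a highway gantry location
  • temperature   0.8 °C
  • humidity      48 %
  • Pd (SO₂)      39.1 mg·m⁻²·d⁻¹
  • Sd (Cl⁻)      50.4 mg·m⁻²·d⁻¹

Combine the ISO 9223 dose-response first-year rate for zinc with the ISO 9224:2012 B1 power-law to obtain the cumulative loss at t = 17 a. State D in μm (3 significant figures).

D(17) = 6.73 μm

zinc: temperature factor f = +0.038·(-9.2) = -0.3496
  sulphur-dioxide contribution → 0.4152 μm/a
  chloride contribution → 0.2569 μm/a
  total first-year rate 0.6721 μm/a
Long-term exponent b (ISO 9224 Table 2, B1) = 0.813
  D(17) = 0.6721 × 17^0.813 = 0.6721 × 10.01 = 6.726 μm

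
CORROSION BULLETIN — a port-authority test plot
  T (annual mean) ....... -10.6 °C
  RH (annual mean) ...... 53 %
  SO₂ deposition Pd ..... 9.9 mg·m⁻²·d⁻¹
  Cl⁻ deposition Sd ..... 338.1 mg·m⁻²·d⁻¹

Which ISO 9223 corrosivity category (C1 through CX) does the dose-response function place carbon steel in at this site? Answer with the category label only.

carbon steel: f(T) = +0.150·(T−10) [T≤10 °C] = -3.0900
  Pd branch = 1.77·Pd^0.52·e^(0.02·RH+f) = 0.7657 μm/a
  Cl⁻ term: 0.102·338.1^0.62·exp(0.033·53+0.04·-10.6) = 14.19
  sum: 0.7657 + 14.19 → r_corr = 14.96 μm/a
15 μm/a falls in (1.3, 25] for carbon steel → category C2

C2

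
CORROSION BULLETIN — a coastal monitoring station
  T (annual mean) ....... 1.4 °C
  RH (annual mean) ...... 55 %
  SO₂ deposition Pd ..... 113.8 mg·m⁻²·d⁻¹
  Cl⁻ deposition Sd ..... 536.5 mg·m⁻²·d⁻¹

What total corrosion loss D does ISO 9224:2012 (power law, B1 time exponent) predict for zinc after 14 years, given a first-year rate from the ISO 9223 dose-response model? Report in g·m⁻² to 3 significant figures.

D(14) = 124 g·m⁻²

zinc: f(T) = +0.038·(T−10) [T≤10 °C] = -0.3268
  sulphur-dioxide contribution → 0.9378 μm/a
  chloride contribution → 1.101 μm/a
  total first-year rate 2.039 μm/a
ISO 9224: D(t) = r_corr · t^b with b = 0.813 (zinc, B1)
  D(14) = 2.039 × 14^0.813 = 2.039 × 8.547 = 17.42 μm
  Mass loss = 17.42 μm × 7.14 g/cm³ = 124.4 g·m⁻²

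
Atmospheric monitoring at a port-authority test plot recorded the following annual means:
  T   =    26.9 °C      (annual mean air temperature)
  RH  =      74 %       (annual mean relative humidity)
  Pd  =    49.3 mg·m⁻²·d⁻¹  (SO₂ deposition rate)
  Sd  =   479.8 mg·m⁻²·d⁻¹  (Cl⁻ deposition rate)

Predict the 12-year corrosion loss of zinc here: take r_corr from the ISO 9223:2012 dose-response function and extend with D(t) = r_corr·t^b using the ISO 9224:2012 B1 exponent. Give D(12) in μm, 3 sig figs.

D(12) = 84.1 μm

zinc: f(T) = -0.071·(T−10) [T>10 °C] = -1.1999
  SO₂ term: 0.0129·49.3^0.44·exp(0.046·74-1.1999) = 0.6496
  Cl⁻ term: 0.0175·479.8^0.57·exp(0.008·74+0.085·26.9) = 10.5
  sum: 0.6496 + 10.5 → r_corr = 11.15 μm/a
Power-law: D(12) = r_corr · 12^0.813
  D(12) = 11.15 × 12^0.813 = 11.15 × 7.54 = 84.1 μm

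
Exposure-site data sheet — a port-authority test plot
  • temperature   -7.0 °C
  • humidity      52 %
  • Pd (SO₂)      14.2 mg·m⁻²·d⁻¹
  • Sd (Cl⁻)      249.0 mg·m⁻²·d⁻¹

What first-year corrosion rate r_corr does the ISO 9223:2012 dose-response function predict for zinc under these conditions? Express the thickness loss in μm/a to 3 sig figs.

r_corr = 0.577 μm/a

zinc: temperature factor f = +0.038·(-17.0) = -0.6460
  SO₂ term: 0.0129·14.2^0.44·exp(0.046·52-0.6460) = 0.2376
  Sd branch = 0.0175·Sd^0.57·e^(0.008·RH+0.085·T) = 0.3397 μm/a
  r_corr = 0.2376 + 0.3397 = 0.5773 μm/a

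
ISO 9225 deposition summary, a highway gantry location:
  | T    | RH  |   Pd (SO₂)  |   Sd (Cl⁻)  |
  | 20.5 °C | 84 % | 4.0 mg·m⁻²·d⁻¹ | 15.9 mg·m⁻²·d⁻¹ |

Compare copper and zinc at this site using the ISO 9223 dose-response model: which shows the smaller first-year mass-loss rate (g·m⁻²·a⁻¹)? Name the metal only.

copper: temperature factor f = -0.080·(10.5) = -0.8400
  sulphur-dioxide contribution → 0.466 μm/a
  chloride contribution → 1.215 μm/a
  ⇒ r_corr(copper) = 1.681 μm/a
  mass loss = 1.681 μm/a × 8.96 g/cm³ = 15.06 g·m⁻²·a⁻¹
zinc: f(T) = -0.071·(T−10) [T>10 °C] = -0.7455
  sulphur-dioxide contribution → 0.5368 μm/a
  chloride contribution → 0.9472 μm/a
  total first-year rate 1.484 μm/a
  mass loss = 1.484 μm/a × 7.14 g/cm³ = 10.6 g·m⁻²·a⁻¹
Ordering by g·m⁻²·a⁻¹: copper (15.1) > zinc (10.6)

zinc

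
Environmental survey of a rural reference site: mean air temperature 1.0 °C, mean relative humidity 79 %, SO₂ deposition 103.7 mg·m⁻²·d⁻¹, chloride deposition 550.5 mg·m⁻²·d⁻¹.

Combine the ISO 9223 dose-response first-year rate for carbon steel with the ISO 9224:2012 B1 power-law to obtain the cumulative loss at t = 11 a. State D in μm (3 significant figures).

carbon steel: T≤10 °C ⇒ hinge +0.150·(1.0−10) = -1.3500
  SO₂ term: 1.77·103.7^0.52·exp(0.02·79-1.3500) = 24.89
  Sd branch = 0.102·Sd^0.62·e^(0.033·RH+0.04·T) = 72.02 μm/a
  sum: 24.89 + 72.02 → r_corr = 96.91 μm/a
ISO 9224: D(t) = r_corr · t^b with b = 0.523 (carbon steel, B1)
  D(11) = 96.91 × 11^0.523 = 96.91 × 3.505 = 339.6 μm

D(11) = 340 μm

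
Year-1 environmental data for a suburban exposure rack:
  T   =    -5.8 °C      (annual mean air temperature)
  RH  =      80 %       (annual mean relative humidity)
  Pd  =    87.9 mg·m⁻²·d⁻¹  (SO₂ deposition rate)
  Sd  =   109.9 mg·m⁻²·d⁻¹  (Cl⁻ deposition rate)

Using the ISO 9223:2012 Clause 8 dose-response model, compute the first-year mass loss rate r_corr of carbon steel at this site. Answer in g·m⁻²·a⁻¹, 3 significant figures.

carbon steel: T≤10 °C ⇒ hinge +0.150·(-5.8−10) = -2.3700
  SO₂ term: 1.77·87.9^0.52·exp(0.02·80-2.3700) = 8.403
  Sd branch = 0.102·Sd^0.62·e^(0.033·RH+0.04·T) = 20.88 μm/a
  sum: 8.403 + 20.88 → r_corr = 29.29 μm/a
Convert to mass loss: 29.29 μm/a × 7.85 g/cm³ = 229.9 g·m⁻²·a⁻¹

r_corr = 230 g·m⁻²·a⁻¹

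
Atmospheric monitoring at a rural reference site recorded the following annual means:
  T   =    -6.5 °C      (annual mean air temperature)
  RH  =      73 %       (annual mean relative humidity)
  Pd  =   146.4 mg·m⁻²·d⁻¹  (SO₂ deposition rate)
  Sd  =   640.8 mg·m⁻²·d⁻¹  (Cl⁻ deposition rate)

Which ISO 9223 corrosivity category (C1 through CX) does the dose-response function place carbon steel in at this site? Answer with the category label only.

C4

carbon steel: f(T) = +0.150·(T−10) [T≤10 °C] = -2.4750
  sulphur-dioxide contribution → 8.575 μm/a
  chloride contribution → 48.09 μm/a
  ⇒ r_corr(carbon steel) = 56.67 μm/a
56.7 μm/a falls in (50, 80] for carbon steel → category C4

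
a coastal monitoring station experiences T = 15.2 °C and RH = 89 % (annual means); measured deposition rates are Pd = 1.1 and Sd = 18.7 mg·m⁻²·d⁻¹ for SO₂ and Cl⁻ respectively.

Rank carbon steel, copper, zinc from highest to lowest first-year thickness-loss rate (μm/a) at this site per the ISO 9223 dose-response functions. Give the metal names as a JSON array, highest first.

carbon steel: temperature factor f = -0.054·(5.2) = -0.2808
  sulphur-dioxide contribution → 8.329 μm/a
  chloride contribution → 21.71 μm/a
  ⇒ r_corr(carbon steel) = 30.04 μm/a
copper: T>10 °C ⇒ hinge -0.080·(15.2−10) = -0.4160
  sulphur-dioxide contribution → 0.6837 μm/a
  chloride contribution → 1.172 μm/a
  total first-year rate 1.856 μm/a
zinc: T>10 °C ⇒ hinge -0.071·(15.2−10) = -0.3692
  sulphur-dioxide contribution → 0.5578 μm/a
  chloride contribution → 0.6892 μm/a
  total first-year rate 1.247 μm/a
Ordering by μm/a: carbon steel (30) > copper (1.86) > zinc (1.25)

["carbon steel", "copper", "zinc"]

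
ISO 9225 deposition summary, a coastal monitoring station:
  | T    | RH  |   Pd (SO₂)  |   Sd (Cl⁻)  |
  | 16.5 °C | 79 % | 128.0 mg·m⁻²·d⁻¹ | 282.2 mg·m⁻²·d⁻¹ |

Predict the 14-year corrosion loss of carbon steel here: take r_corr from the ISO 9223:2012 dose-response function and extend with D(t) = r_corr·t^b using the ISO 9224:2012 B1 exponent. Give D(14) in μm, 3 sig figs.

carbon steel: temperature factor f = -0.054·(6.5) = -0.3510
  Pd branch = 1.77·Pd^0.52·e^(0.02·RH+f) = 75.42 μm/a
  Cl⁻ term: 0.102·282.2^0.62·exp(0.033·79+0.04·16.5) = 88.47
  sum: 75.42 + 88.47 → r_corr = 163.9 μm/a
ISO 9224: D(t) = r_corr · t^b with b = 0.523 (carbon steel, B1)
  D(14) = 163.9 × 14^0.523 = 163.9 × 3.976 = 651.6 μm

D(14) = 652 μm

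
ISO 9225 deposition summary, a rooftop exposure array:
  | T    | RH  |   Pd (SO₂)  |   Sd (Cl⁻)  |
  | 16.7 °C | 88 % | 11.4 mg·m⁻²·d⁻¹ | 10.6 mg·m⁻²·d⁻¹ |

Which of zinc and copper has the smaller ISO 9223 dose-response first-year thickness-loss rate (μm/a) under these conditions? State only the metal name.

zinc

zinc: f(T) = -0.071·(T−10) [T>10 °C] = -0.4757
  Pd branch = 0.0129·Pd^0.44·e^(0.046·RH+f) = 1.34 μm/a
  Cl⁻ term: 0.0175·10.6^0.57·exp(0.008·88+0.085·16.7) = 0.5619
  sum: 1.34 + 0.5619 → r_corr = 1.902 μm/a
copper: T>10 °C ⇒ hinge -0.080·(16.7−10) = -0.5360
  Pd branch = 0.0053·Pd^0.26·e^(0.059·RH+f) = 1.05 μm/a
  Sd branch = 0.01025·Sd^0.27·e^(0.036·RH+0.049·T) = 1.044 μm/a
  sum: 1.05 + 1.044 → r_corr = 2.094 μm/a
Ordering by μm/a: copper (2.09) > zinc (1.9)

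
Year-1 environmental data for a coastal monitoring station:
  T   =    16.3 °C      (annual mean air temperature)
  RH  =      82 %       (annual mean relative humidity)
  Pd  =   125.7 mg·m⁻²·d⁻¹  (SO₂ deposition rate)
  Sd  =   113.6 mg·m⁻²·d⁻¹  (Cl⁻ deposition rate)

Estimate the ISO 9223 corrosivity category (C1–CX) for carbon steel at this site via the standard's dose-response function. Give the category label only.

carbon steel: temperature factor f = -0.054·(6.3) = -0.3402
  sulphur-dioxide contribution → 80.19 μm/a
  chloride contribution → 55.12 μm/a
  total first-year rate 135.3 μm/a
Category bounds: 80…200 μm/a bracket r_corr ⇒ C5

C5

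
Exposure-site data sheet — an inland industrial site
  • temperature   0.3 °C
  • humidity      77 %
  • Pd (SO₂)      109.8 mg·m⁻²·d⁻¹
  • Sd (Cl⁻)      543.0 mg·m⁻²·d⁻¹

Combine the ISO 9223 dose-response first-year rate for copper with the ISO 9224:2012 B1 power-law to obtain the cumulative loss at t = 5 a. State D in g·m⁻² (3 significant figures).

D(5) = 36.9 g·m⁻²

copper: temperature factor f = +0.126·(-9.7) = -1.2222
  sulphur-dioxide contribution → 0.4978 μm/a
  chloride contribution → 0.9107 μm/a
  ⇒ r_corr(copper) = 1.408 μm/a
ISO 9224: D(t) = r_corr · t^b with b = 0.667 (copper, B1)
  D(5) = 1.408 × 5^0.667 = 1.408 × 2.926 = 4.121 μm
  Mass loss = 4.121 μm × 8.96 g/cm³ = 36.92 g·m⁻²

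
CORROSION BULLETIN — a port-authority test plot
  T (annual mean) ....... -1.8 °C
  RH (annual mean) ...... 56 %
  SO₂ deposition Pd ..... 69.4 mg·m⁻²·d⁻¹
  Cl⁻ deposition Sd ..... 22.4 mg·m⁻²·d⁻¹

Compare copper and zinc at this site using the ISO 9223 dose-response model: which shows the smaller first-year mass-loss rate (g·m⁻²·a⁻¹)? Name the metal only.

copper

copper: temperature factor f = +0.126·(-11.8) = -1.4868
  SO₂ term: 0.0053·69.4^0.26·exp(0.059·56-1.4868) = 0.09823
  Sd branch = 0.01025·Sd^0.27·e^(0.036·RH+0.049·T) = 0.1631 μm/a
  r_corr = 0.09823 + 0.1631 = 0.2614 μm/a
  mass loss = 0.2614 μm/a × 8.96 g/cm³ = 2.342 g·m⁻²·a⁻¹
zinc: T≤10 °C ⇒ hinge +0.038·(-1.8−10) = -0.4484
  Pd branch = 0.0129·Pd^0.44·e^(0.046·RH+f) = 0.6995 μm/a
  Sd branch = 0.0175·Sd^0.57·e^(0.008·RH+0.085·T) = 0.1383 μm/a
  r_corr = 0.6995 + 0.1383 = 0.8378 μm/a
  mass loss = 0.8378 μm/a × 7.14 g/cm³ = 5.982 g·m⁻²·a⁻¹
Ordering by g·m⁻²·a⁻¹: zinc (5.98) > copper (2.34)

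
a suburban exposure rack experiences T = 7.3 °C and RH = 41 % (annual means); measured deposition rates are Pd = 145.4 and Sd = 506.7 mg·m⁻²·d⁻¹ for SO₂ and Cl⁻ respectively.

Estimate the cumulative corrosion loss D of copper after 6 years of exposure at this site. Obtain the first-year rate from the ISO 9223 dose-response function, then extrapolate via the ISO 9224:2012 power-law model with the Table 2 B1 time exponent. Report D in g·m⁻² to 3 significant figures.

copper: temperature factor f = +0.126·(-2.7) = -0.3402
  Pd branch = 0.0053·Pd^0.26·e^(0.059·RH+f) = 0.1547 μm/a
  Cl⁻ term: 0.01025·506.7^0.27·exp(0.036·41+0.049·7.3) = 0.3446
  r_corr = 0.1547 + 0.3446 = 0.4993 μm/a
Long-term exponent b (ISO 9224 Table 2, B1) = 0.667
  D(6) = 0.4993 × 6^0.667 = 0.4993 × 3.304 = 1.65 μm
  Mass loss = 1.65 μm × 8.96 g/cm³ = 14.78 g·m⁻²

D(6) = 14.8 g·m⁻²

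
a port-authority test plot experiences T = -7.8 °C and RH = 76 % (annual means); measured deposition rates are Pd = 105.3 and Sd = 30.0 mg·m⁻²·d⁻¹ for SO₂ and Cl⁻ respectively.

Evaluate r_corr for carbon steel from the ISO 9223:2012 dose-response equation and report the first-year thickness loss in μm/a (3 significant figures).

r_corr = 13.9 μm/a

carbon steel: T≤10 °C ⇒ hinge +0.150·(-7.8−10) = -2.6700
  SO₂ term: 1.77·105.3^0.52·exp(0.02·76-2.6700) = 6.312
  Sd branch = 0.102·Sd^0.62·e^(0.033·RH+0.04·T) = 7.553 μm/a
  r_corr = 6.312 + 7.553 = 13.87 μm/a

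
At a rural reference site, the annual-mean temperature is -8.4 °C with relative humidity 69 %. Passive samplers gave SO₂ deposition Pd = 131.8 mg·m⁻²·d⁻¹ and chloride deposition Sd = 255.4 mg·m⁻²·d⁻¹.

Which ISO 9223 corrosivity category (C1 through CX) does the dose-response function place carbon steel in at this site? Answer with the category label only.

carbon steel: f(T) = +0.150·(T−10) [T≤10 °C] = -2.7600
  sulphur-dioxide contribution → 5.636 μm/a
  chloride contribution → 22.08 μm/a
  ⇒ r_corr(carbon steel) = 27.72 μm/a
27.7 μm/a falls in (25, 50] for carbon steel → category C3

C3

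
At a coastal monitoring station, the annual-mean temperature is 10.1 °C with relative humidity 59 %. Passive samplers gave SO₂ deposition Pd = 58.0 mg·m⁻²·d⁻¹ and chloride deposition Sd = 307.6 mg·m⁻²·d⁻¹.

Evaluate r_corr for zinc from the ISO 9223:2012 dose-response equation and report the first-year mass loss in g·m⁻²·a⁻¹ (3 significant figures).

zinc: temperature factor f = -0.071·(0.1) = -0.0071
  sulphur-dioxide contribution → 1.154 μm/a
  chloride contribution → 1.734 μm/a
  total first-year rate 2.888 μm/a
Convert to mass loss: 2.888 μm/a × 7.14 g/cm³ = 20.62 g·m⁻²·a⁻¹

r_corr = 20.6 g·m⁻²·a⁻¹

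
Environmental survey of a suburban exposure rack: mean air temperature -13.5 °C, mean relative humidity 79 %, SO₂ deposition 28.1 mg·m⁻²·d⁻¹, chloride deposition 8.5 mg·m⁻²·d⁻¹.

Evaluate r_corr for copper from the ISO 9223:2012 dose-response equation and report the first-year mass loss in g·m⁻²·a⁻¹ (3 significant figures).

copper: T≤10 °C ⇒ hinge +0.126·(-13.5−10) = -2.9610
  sulphur-dioxide contribution → 0.06906 μm/a
  chloride contribution → 0.162 μm/a
  ⇒ r_corr(copper) = 0.2311 μm/a
Convert to mass loss: 0.2311 μm/a × 8.96 g/cm³ = 2.07 g·m⁻²·a⁻¹

r_corr = 2.07 g·m⁻²·a⁻¹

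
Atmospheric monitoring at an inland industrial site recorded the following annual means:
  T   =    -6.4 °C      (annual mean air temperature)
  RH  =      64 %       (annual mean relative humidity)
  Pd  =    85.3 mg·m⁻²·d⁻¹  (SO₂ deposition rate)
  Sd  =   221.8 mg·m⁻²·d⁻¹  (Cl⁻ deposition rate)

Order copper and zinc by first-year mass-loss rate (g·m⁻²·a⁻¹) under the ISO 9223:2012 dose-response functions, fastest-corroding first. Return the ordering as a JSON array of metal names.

["zinc", "copper"]

copper: T≤10 °C ⇒ hinge +0.126·(-6.4−10) = -2.0664
  Pd branch = 0.0053·Pd^0.26·e^(0.059·RH+f) = 0.09307 μm/a
  Cl⁻ term: 0.01025·221.8^0.27·exp(0.036·64+0.049·-6.4) = 0.3225
  sum: 0.09307 + 0.3225 → r_corr = 0.4156 μm/a
  mass loss = 0.4156 μm/a × 8.96 g/cm³ = 3.724 g·m⁻²·a⁻¹
zinc: f(T) = +0.038·(T−10) [T≤10 °C] = -0.6232
  SO₂ term: 0.0129·85.3^0.44·exp(0.046·64-0.6232) = 0.9292
  Cl⁻ term: 0.0175·221.8^0.57·exp(0.008·64+0.085·-6.4) = 0.3684
  r_corr = 0.9292 + 0.3684 = 1.298 μm/a
  mass loss = 1.298 μm/a × 7.14 g/cm³ = 9.265 g·m⁻²·a⁻¹
Ordering by g·m⁻²·a⁻¹: zinc (9.27) > copper (3.72)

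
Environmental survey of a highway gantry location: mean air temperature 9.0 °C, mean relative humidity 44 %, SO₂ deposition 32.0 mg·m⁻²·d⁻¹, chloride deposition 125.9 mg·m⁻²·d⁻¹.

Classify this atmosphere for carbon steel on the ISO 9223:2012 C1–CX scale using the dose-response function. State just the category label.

carbon steel: T≤10 °C ⇒ hinge +0.150·(9.0−10) = -0.1500
  Pd branch = 1.77·Pd^0.52·e^(0.02·RH+f) = 22.27 μm/a
  Sd branch = 0.102·Sd^0.62·e^(0.033·RH+0.04·T) = 12.52 μm/a
  r_corr = 22.27 + 12.52 = 34.79 μm/a
ISO 9223 Table 2 (carbon steel): 25 < 34.8 ≤ 50 μm/a ⇒ C3

C3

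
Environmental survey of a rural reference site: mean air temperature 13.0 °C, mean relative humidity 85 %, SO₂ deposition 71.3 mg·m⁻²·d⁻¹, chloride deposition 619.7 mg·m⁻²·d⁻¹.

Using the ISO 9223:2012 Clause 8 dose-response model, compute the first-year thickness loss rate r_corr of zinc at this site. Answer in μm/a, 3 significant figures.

zinc: T>10 °C ⇒ hinge -0.071·(13.0−10) = -0.2130
  Pd branch = 0.0129·Pd^0.44·e^(0.046·RH+f) = 3.4 μm/a
  Sd branch = 0.0175·Sd^0.57·e^(0.008·RH+0.085·T) = 4.072 μm/a
  sum: 3.4 + 4.072 → r_corr = 7.472 μm/a

r_corr = 7.47 μm/a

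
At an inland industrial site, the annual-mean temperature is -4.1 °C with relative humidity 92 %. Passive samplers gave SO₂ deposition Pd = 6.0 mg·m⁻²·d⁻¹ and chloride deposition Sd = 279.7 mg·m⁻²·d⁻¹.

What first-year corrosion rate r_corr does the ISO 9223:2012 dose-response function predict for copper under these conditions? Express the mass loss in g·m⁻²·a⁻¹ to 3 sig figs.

copper: temperature factor f = +0.126·(-14.1) = -1.7766
  sulphur-dioxide contribution → 0.3254 μm/a
  chloride contribution → 1.053 μm/a
  ⇒ r_corr(copper) = 1.378 μm/a
Convert to mass loss: 1.378 μm/a × 8.96 g/cm³ = 12.35 g·m⁻²·a⁻¹

r_corr = 12.4 g·m⁻²·a⁻¹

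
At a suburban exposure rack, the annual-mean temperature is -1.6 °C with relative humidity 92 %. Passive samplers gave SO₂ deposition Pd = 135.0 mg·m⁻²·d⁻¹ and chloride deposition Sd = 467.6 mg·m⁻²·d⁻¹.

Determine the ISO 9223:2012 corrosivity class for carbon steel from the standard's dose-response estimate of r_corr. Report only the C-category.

C5

carbon steel: f(T) = +0.150·(T−10) [T≤10 °C] = -1.7400
  sulphur-dioxide contribution → 25.07 μm/a
  chloride contribution → 90.08 μm/a
  ⇒ r_corr(carbon steel) = 115.2 μm/a
Category bounds: 80…200 μm/a bracket r_corr ⇒ C5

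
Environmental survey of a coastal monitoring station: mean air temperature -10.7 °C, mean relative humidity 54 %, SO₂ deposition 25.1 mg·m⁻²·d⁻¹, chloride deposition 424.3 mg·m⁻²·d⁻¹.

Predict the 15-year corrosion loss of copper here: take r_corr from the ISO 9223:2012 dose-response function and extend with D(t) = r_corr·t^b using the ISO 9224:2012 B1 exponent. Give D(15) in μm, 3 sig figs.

copper: temperature factor f = +0.126·(-20.7) = -2.6082
  sulphur-dioxide contribution → 0.02183 μm/a
  chloride contribution → 0.2172 μm/a
  ⇒ r_corr(copper) = 0.239 μm/a
Power-law: D(15) = r_corr · 15^0.667
  D(15) = 0.239 × 15^0.667 = 0.239 × 6.088 = 1.455 μm

D(15) = 1.45 μm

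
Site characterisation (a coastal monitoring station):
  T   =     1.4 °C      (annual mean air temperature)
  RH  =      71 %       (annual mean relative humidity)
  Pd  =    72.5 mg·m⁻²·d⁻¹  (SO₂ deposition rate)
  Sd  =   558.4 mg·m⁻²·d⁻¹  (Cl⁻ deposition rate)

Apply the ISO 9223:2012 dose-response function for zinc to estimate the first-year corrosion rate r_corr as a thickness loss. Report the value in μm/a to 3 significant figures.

r_corr = 2.89 μm/a

zinc: T≤10 °C ⇒ hinge +0.038·(1.4−10) = -0.3268
  Pd branch = 0.0129·Pd^0.44·e^(0.046·RH+f) = 1.606 μm/a
  Cl⁻ term: 0.0175·558.4^0.57·exp(0.008·71+0.085·1.4) = 1.28
  sum: 1.606 + 1.28 → r_corr = 2.885 μm/a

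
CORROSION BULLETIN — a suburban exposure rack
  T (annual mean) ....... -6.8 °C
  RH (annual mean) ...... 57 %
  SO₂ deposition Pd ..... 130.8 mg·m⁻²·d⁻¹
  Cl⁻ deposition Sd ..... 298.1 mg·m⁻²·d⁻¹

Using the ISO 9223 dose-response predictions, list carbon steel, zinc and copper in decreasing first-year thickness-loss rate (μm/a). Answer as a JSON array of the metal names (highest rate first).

["carbon steel", "zinc", "copper"]

carbon steel: temperature factor f = +0.150·(-16.8) = -2.5200
  SO₂ term: 1.77·130.8^0.52·exp(0.02·57-2.5200) = 5.614
  Cl⁻ term: 0.102·298.1^0.62·exp(0.033·57+0.04·-6.8) = 17.44
  r_corr = 5.614 + 17.44 = 23.05 μm/a
zinc: f(T) = +0.038·(T−10) [T≤10 °C] = -0.6384
  Pd branch = 0.0129·Pd^0.44·e^(0.046·RH+f) = 0.8005 μm/a
  Sd branch = 0.0175·Sd^0.57·e^(0.008·RH+0.085·T) = 0.3985 μm/a
  r_corr = 0.8005 + 0.3985 = 1.199 μm/a
copper: f(T) = +0.126·(T−10) [T≤10 °C] = -2.1168
  SO₂ term: 0.0053·130.8^0.26·exp(0.059·57-2.1168) = 0.06544
  Sd branch = 0.01025·Sd^0.27·e^(0.036·RH+0.049·T) = 0.2662 μm/a
  sum: 0.06544 + 0.2662 → r_corr = 0.3317 μm/a
Ordering by μm/a: carbon steel (23.1) > zinc (1.2) > copper (0.332)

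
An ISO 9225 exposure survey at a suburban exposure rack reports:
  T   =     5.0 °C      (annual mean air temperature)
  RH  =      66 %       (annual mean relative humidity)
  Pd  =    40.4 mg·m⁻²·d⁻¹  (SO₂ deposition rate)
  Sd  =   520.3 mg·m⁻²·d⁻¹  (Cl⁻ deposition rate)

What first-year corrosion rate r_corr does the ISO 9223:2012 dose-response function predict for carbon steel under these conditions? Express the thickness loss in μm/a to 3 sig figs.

carbon steel: temperature factor f = +0.150·(-5.0) = -0.7500
  Pd branch = 1.77·Pd^0.52·e^(0.02·RH+f) = 21.42 μm/a
  Cl⁻ term: 0.102·520.3^0.62·exp(0.033·66+0.04·5.0) = 53.14
  sum: 21.42 + 53.14 → r_corr = 74.56 μm/a

r_corr = 74.6 μm/a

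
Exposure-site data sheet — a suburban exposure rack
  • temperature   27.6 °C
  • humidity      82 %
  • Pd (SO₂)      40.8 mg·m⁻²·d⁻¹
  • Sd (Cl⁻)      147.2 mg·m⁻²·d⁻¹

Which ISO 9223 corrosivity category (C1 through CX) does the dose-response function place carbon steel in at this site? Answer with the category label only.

carbon steel: T>10 °C ⇒ hinge -0.054·(27.6−10) = -0.9504
  sulphur-dioxide contribution → 24.27 μm/a
  chloride contribution → 101.7 μm/a
  ⇒ r_corr(carbon steel) = 126 μm/a
126 μm/a falls in (80, 200] for carbon steel → category C5

C5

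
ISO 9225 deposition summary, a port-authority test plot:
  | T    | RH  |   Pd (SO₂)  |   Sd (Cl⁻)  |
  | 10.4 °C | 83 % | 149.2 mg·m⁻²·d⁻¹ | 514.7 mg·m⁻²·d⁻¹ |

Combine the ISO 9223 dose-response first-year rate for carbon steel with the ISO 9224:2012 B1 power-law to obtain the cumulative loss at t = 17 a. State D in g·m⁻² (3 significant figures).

carbon steel: T>10 °C ⇒ hinge -0.054·(10.4−10) = -0.0216
  Pd branch = 1.77·Pd^0.52·e^(0.02·RH+f) = 123 μm/a
  Cl⁻ term: 0.102·514.7^0.62·exp(0.033·83+0.04·10.4) = 114.8
  sum: 123 + 114.8 → r_corr = 237.8 μm/a
Long-term exponent b (ISO 9224 Table 2, B1) = 0.523
  D(17) = 237.8 × 17^0.523 = 237.8 × 4.401 = 1046 μm
  Mass loss = 1046 μm × 7.85 g/cm³ = 8215 g·m⁻²

D(17) = 8.21e+03 g·m⁻²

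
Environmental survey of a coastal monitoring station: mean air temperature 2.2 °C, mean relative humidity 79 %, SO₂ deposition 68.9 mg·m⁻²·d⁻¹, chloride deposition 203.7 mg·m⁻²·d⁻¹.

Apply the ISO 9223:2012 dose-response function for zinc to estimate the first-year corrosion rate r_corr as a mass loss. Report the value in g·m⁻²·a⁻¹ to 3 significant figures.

r_corr = 22.6 g·m⁻²·a⁻¹

zinc: T≤10 °C ⇒ hinge +0.038·(2.2−10) = -0.2964
  SO₂ term: 0.0129·68.9^0.44·exp(0.046·79-0.2964) = 2.338
  Cl⁻ term: 0.0175·203.7^0.57·exp(0.008·79+0.085·2.2) = 0.822
  r_corr = 2.338 + 0.822 = 3.16 μm/a
Convert to mass loss: 3.16 μm/a × 7.14 g/cm³ = 22.56 g·m⁻²·a⁻¹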